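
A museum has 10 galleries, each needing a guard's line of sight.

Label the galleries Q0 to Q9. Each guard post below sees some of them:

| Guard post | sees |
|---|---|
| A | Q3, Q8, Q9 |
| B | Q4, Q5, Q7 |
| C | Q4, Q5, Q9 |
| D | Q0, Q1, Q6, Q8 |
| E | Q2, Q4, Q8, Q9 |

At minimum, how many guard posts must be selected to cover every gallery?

4

A and B and D and E together: A ∪ B ∪ D ∪ E = {Q0, Q1, Q2, Q3, Q4, Q5, Q6, Q7, Q8, Q9} — every gallery is covered.
Only A contains Q3, so A is forced; the remaining 7 galleries need at least 3 more guard posts (each remaining guard post adds at most 3) — so at least 4 guard posts are needed, and 4 is optimal.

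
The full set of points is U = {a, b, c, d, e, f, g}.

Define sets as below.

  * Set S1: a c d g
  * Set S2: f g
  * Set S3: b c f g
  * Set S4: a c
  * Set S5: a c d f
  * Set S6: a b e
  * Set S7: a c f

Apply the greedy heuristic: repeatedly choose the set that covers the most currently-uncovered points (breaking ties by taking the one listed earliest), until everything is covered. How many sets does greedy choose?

3

Greedy: pick S1 (covers 4 new) → pick S3 (covers 2 new) → pick S6 (covers 1 new). Total picks: 3.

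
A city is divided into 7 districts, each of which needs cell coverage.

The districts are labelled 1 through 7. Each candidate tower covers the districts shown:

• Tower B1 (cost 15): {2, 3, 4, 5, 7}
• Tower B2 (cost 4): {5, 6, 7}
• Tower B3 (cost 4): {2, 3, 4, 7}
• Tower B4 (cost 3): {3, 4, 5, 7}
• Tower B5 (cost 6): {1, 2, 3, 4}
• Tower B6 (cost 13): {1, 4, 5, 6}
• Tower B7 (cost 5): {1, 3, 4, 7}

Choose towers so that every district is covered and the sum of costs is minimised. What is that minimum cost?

10

B2, B5 together cover every district (B2 ∪ B5 = {1, 2, 3, 4, 5, 6, 7}); total cost 4 + 6 = 10.
The greedy pick B4, B5, B2 costs 13; no covering selection beats 10.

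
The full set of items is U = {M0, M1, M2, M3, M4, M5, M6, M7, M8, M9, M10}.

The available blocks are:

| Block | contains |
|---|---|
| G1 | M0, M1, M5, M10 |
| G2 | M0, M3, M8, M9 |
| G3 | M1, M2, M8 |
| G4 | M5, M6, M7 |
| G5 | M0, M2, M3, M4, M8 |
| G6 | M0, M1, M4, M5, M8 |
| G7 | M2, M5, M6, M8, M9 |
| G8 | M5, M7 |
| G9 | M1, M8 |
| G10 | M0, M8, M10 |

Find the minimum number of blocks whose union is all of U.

4

Take {G1, G4, G5, G7}. Their union is {M0, M1, M2, M3, M4, M5, M6, M7, M8, M9, M10}, which is all 11 items.
No 3 of the 10 blocks cover everything (all 120 combinations miss at least one item), so 4 is optimal.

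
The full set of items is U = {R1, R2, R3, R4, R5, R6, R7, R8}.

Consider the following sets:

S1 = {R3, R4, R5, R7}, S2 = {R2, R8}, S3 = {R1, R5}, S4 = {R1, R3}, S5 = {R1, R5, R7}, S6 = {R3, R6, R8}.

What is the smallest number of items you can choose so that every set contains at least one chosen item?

Take H = {R1, R3, R8}. Each listed set contains at least one of these, so H is a hitting set of size 3.
No choice of 2 items meets every set, so 3 is the minimum.

3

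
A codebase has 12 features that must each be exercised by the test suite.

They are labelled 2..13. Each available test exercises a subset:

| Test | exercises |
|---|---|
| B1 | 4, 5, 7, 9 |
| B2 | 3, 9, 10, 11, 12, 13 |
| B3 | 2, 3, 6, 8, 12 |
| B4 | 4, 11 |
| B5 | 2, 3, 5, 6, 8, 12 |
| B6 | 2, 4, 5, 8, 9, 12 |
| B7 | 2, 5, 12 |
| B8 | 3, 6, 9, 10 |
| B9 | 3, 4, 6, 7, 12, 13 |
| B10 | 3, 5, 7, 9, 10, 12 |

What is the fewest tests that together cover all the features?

3

B2 and B5 and B9 together: B2 ∪ B5 ∪ B9 = {2, 3, 4, 5, 6, 7, 8, 9, 10, 11, 12, 13} — every feature is covered.
No 2 of the 10 tests cover everything (all 45 combinations miss at least one feature), so 3 is optimal.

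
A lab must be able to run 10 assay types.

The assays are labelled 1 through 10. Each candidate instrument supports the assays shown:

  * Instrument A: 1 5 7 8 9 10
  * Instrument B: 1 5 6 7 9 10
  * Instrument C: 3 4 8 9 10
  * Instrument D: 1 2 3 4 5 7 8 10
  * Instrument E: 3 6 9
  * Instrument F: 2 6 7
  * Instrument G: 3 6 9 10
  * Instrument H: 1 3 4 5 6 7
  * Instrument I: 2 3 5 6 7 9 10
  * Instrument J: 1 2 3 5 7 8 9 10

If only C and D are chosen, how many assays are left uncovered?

1

Union of C, D = {1, 2, 3, 4, 5, 7, 8, 9, 10}.
Not covered: 6 — 1 assay.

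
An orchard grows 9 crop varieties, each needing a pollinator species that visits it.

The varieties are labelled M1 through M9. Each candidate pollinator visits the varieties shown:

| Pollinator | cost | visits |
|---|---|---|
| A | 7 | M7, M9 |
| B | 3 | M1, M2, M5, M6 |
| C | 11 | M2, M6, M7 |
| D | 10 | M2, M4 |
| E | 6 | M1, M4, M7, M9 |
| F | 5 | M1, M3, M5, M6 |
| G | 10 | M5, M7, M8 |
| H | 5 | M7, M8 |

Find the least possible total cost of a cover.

19

B, E, F, H together cover every variety (B ∪ E ∪ F ∪ H = {M1, M2, M3, M4, M5, M6, M7, M8, M9}); total cost 3 + 6 + 5 + 5 = 19.
No covering selection has total cost below 19.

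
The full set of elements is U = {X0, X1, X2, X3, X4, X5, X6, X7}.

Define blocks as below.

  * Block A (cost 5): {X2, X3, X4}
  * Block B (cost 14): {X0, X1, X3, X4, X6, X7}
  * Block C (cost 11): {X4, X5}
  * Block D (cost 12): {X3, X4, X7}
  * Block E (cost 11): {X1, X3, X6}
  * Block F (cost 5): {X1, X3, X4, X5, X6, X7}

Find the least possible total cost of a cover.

A, B, F together cover every element (A ∪ B ∪ F = {X0, X1, X2, X3, X4, X5, X6, X7}); total cost 5 + 14 + 5 = 24.
No covering selection has total cost below 24.

24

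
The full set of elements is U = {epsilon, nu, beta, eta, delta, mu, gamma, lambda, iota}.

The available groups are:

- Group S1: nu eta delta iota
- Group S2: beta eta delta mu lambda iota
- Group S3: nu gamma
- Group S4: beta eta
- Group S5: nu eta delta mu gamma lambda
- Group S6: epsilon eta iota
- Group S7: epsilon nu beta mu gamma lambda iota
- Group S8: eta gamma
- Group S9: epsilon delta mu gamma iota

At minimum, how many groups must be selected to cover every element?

2

S1 and S7 together: S1 ∪ S7 = {epsilon, nu, beta, eta, delta, mu, gamma, lambda, iota} — every element is covered.
No single group has all 9 elements (the largest, S7, has 7), so 2 is optimal.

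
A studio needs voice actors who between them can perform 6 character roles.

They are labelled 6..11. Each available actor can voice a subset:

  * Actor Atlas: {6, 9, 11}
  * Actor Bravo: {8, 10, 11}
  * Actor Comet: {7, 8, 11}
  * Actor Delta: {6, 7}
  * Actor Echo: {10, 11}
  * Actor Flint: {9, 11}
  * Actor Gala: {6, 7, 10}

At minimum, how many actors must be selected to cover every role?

3

Bravo and Delta and Flint together: Bravo ∪ Delta ∪ Flint = {6, 7, 8, 9, 10, 11} — every role is covered.
No 2 of the 7 actors cover everything (all 21 combinations miss at least one role), so 3 is optimal.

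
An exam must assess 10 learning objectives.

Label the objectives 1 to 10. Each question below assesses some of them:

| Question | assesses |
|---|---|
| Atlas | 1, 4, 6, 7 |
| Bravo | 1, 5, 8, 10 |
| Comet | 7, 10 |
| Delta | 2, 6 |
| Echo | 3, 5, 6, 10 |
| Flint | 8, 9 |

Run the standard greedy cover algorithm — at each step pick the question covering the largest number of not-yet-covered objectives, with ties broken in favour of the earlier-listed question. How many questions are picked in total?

Greedy: pick Atlas (covers 4 new) → pick Bravo (covers 3 new) → pick Delta (covers 1 new) → pick Echo (covers 1 new) → pick Flint (covers 1 new). Total picks: 5.
(The true minimum cover uses only 4 questions, so greedy is not optimal here.)

5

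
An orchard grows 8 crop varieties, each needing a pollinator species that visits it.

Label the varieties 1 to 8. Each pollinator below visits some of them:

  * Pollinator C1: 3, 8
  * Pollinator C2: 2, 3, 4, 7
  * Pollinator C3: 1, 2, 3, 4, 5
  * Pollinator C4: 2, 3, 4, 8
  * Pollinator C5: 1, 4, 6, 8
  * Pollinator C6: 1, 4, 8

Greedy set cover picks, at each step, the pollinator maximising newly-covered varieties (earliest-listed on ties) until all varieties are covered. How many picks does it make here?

Greedy: pick C3 (covers 5 new) → pick C5 (covers 2 new) → pick C2 (covers 1 new). Total picks: 3.

3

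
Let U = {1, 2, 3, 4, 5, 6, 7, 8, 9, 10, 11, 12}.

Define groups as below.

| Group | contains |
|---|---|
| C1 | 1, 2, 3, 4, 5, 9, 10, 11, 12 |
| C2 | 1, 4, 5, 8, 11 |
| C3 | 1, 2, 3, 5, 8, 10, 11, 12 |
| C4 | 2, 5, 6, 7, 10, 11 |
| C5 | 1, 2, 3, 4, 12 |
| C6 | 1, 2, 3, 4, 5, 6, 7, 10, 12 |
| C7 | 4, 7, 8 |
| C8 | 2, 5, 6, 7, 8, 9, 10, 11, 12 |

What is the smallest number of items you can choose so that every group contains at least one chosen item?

Take H = {4, 10}. Each listed group contains at least one of these, so H is a hitting set of size 2.
No single item lies in every group, so at least 2 are needed and 2 is optimal.

2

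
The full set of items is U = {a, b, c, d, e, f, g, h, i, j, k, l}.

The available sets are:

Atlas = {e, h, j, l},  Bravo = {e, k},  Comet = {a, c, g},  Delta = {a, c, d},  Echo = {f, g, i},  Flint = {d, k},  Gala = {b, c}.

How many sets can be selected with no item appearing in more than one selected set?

4

Atlas, Echo, Flint, Gala are pairwise disjoint (Atlas={e,h,j,l}; Echo={f,g,i}; Flint={d,k}; Gala={b,c}).
Every remaining set overlaps one of these, and no 5 of the listed sets are pairwise disjoint, so 4 is the maximum.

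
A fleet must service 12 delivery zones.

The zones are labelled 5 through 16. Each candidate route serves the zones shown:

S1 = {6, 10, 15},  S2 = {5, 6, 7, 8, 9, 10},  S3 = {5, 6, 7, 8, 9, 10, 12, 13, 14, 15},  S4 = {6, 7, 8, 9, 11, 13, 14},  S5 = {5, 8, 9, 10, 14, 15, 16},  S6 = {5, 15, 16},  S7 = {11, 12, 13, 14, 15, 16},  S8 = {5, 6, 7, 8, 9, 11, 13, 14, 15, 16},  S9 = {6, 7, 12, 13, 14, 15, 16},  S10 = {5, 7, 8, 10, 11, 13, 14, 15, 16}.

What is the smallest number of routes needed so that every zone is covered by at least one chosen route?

2

S2 and S7 together: S2 ∪ S7 = {5, 6, 7, 8, 9, 10, 11, 12, 13, 14, 15, 16} — every zone is covered.
No single route has all 12 zones (the largest, S3, has 10), so 2 is optimal.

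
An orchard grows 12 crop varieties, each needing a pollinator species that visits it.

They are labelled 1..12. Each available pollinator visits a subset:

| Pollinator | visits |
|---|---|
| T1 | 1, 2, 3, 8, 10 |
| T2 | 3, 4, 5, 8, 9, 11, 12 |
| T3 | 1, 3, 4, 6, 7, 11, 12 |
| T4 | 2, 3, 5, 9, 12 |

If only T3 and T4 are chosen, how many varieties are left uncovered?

Union of T3, T4 = {1, 2, 3, 4, 5, 6, 7, 9, 11, 12}.
Not covered: 8, 10 — 2 varieties.

2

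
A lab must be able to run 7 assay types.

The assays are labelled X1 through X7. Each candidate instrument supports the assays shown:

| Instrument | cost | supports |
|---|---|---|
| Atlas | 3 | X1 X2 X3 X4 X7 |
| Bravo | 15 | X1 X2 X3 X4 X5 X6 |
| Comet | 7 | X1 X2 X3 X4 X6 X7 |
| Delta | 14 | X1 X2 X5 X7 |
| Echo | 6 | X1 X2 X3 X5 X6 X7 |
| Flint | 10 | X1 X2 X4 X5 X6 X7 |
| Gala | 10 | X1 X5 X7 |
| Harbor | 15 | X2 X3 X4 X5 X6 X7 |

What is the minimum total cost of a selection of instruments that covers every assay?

Atlas, Echo together cover every assay (Atlas ∪ Echo = {X1, X2, X3, X4, X5, X6, X7}); total cost 3 + 6 = 9.
No covering selection has total cost below 9.

9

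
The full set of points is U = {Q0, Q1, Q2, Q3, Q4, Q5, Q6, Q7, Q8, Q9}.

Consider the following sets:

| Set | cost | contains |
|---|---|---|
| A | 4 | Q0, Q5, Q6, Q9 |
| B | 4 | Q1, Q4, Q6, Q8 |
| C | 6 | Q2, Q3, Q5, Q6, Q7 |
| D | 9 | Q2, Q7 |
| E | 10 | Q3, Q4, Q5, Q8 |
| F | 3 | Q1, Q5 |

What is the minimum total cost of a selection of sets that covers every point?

A, B, C together cover every point (A ∪ B ∪ C = {Q0, Q1, Q2, Q3, Q4, Q5, Q6, Q7, Q8, Q9}); total cost 4 + 4 + 6 = 14.
No covering selection has total cost below 14.

14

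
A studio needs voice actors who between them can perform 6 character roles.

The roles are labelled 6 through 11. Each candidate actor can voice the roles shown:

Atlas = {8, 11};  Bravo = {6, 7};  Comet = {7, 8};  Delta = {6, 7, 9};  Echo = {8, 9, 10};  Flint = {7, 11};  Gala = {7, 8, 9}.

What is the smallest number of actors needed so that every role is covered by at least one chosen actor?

Bravo and Echo and Flint together: Bravo ∪ Echo ∪ Flint = {6, 7, 8, 9, 10, 11} — every role is covered.
Only Echo contains 10, so Echo is forced; the remaining 3 roles need at least 2 more actors (each remaining actor adds at most 2) — so at least 3 actors are needed, and 3 is optimal.

3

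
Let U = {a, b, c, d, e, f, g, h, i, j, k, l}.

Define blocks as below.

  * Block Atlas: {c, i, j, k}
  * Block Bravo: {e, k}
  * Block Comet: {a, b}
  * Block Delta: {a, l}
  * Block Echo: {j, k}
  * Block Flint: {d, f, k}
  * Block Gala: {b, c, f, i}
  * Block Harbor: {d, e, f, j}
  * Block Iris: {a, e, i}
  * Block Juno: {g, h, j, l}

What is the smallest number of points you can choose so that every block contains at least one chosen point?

Take T = {a, b, j, k}. Each listed block contains at least one of these, so T is a hitting set of size 4.
No choice of 3 points meets every block, so 4 is the minimum.

4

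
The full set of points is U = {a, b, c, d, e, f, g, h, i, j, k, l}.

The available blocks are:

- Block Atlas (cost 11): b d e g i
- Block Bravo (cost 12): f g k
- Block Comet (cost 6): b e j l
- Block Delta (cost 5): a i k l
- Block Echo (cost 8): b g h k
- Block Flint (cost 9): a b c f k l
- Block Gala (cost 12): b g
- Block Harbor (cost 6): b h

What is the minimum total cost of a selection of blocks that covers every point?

Atlas, Comet, Flint, Harbor together cover every point (Atlas ∪ Comet ∪ Flint ∪ Harbor = {a, b, c, d, e, f, g, h, i, j, k, l}); total cost 11 + 6 + 9 + 6 = 32.
The greedy pick Delta, Comet, Echo, Flint, Atlas costs 39; no covering selection beats 32.

32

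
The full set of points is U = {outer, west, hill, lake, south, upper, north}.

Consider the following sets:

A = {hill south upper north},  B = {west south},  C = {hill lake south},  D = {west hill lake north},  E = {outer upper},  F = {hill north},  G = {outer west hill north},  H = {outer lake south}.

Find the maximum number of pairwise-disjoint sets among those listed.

3

B, E, F are pairwise disjoint (B={west,south}; E={outer,upper}; F={hill,north}).
Every remaining set overlaps one of these, and no 4 of the listed sets are pairwise disjoint, so 3 is the maximum.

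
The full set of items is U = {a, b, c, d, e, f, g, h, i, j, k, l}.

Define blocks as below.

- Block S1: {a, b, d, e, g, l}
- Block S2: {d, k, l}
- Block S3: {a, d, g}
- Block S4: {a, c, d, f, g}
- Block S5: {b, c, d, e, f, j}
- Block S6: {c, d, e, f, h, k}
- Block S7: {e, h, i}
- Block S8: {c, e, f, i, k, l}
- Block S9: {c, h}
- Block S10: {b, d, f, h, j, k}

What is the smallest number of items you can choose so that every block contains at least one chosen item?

Take T = {c, d, e}. Each listed block contains at least one of these, so T is a hitting set of size 3.
No choice of 2 items meets every block, so 3 is the minimum.

3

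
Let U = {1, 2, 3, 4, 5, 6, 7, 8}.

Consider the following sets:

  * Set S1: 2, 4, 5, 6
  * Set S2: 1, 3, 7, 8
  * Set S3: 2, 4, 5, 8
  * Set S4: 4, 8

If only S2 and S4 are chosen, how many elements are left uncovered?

3

Union of S2, S4 = {1, 3, 4, 7, 8}.
Not covered: 2, 5, 6 — 3 elements.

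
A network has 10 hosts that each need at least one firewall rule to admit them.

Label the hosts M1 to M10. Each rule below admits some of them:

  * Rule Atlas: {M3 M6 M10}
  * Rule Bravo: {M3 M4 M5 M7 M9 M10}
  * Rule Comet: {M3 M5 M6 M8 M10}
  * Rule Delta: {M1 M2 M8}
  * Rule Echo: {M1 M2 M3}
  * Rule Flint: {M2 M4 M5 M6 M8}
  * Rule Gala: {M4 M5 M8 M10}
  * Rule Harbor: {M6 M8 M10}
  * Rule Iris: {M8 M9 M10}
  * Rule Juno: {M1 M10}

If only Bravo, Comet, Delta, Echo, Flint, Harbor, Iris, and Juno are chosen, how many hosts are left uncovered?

Union of Bravo, Comet, Delta, Echo, Flint, Harbor, Iris, Juno = {M1, M2, M3, M4, M5, M6, M7, M8, M9, M10} — that's every host, so 0 are uncovered.

0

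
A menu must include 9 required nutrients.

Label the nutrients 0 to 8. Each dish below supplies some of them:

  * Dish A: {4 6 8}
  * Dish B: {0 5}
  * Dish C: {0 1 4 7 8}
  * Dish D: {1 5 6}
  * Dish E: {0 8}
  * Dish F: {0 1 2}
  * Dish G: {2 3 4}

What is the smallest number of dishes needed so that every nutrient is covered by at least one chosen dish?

3

C and D and G together: C ∪ D ∪ G = {0, 1, 2, 3, 4, 5, 6, 7, 8} — every nutrient is covered.
Only G contains 3, so G is forced; the remaining 6 nutrients need at least 2 more dishes (each remaining dish adds at most 4) — so at least 3 dishes are needed, and 3 is optimal.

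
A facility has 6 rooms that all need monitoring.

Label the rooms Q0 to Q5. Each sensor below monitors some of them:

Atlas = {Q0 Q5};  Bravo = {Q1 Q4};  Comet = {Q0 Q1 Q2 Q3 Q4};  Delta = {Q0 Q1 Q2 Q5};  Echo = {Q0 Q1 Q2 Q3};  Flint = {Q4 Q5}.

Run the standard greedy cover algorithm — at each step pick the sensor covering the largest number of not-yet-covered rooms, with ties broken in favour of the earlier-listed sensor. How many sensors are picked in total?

Greedy: pick Comet (covers 5 new) → pick Atlas (covers 1 new). Total picks: 2.

2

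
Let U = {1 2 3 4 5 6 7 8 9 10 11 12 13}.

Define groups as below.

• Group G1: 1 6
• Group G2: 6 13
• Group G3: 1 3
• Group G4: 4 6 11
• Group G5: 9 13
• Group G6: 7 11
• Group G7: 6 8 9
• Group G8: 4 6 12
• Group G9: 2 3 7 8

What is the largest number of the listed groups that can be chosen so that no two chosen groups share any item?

4

G3, G5, G6, G8 are pairwise disjoint (G3={1,3}; G5={9,13}; G6={7,11}; G8={4,6,12}).
Every remaining group overlaps one of these, and no 5 of the listed groups are pairwise disjoint, so 4 is the maximum.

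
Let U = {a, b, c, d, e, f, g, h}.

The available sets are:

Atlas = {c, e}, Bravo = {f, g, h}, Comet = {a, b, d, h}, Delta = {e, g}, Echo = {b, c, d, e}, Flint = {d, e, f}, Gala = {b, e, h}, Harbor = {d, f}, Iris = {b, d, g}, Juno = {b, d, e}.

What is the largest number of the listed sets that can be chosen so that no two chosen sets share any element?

Atlas, Comet are pairwise disjoint (Atlas={c,e}; Comet={a,b,d,h}).
Every remaining set overlaps one of these, and no 3 of the listed sets are pairwise disjoint, so 2 is the maximum.

2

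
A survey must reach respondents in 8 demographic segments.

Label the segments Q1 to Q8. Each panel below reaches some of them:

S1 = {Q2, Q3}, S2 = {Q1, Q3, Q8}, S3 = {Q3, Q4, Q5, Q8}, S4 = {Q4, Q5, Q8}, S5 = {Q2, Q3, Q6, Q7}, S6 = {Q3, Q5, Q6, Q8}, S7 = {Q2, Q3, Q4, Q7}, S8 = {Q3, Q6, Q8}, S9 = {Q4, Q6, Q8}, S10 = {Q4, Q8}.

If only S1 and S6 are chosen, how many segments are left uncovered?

3

Union of S1, S6 = {Q2, Q3, Q5, Q6, Q8}.
Not covered: Q1, Q4, Q7 — 3 segments.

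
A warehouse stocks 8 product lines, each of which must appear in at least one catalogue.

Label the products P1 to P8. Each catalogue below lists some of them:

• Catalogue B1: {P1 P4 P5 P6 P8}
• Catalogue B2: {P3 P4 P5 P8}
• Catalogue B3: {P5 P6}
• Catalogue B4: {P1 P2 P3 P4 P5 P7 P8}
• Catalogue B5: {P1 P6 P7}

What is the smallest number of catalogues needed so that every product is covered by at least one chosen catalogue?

Take {B3, B4}. Their union is {P1, P2, P3, P4, P5, P6, P7, P8}, which is all 8 products.
No single catalogue has all 8 products (the largest, B4, has 7), so 2 is optimal.

2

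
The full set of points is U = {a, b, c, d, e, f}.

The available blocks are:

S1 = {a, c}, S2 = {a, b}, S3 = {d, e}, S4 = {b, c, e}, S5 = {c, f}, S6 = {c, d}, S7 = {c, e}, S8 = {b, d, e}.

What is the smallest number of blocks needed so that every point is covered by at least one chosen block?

3

Take {S2, S5, S8}. Their union is {a, b, c, d, e, f}, which is all 6 points.
Only S5 contains f, so S5 is forced; the remaining 4 points need at least 2 more blocks (each remaining block adds at most 3) — so at least 3 blocks are needed, and 3 is optimal.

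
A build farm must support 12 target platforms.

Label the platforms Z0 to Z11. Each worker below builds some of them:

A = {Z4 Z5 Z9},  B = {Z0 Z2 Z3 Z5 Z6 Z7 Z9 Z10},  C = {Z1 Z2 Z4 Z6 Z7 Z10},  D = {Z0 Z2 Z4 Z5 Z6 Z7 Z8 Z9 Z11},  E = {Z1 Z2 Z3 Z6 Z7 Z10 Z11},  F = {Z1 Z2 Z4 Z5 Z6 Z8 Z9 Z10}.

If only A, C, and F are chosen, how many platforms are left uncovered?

Union of A, C, F = {Z1, Z2, Z4, Z5, Z6, Z7, Z8, Z9, Z10}.
Not covered: Z0, Z3, Z11 — 3 platforms.

3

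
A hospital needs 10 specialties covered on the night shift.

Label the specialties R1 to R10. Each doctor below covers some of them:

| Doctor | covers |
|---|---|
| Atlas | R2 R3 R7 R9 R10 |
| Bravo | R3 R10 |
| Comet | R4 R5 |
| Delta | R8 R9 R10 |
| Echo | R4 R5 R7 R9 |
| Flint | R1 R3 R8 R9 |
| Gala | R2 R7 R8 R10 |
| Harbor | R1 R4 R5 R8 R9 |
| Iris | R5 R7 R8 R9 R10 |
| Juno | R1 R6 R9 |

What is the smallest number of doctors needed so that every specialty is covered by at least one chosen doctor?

3

Take {Atlas, Harbor, Juno}. Their union is {R1, R2, R3, R4, R5, R6, R7, R8, R9, R10}, which is all 10 specialties.
Only Juno contains R6, so Juno is forced; the remaining 7 specialties need at least 2 more doctors (each remaining doctor adds at most 4) — so at least 3 doctors are needed, and 3 is optimal.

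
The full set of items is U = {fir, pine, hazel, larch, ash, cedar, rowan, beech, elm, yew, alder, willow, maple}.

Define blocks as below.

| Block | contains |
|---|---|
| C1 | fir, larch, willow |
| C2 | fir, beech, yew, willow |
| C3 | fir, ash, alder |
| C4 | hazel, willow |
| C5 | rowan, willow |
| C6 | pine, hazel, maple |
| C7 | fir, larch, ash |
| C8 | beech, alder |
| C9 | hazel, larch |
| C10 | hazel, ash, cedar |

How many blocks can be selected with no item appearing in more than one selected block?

C5, C6, C7, C8 are pairwise disjoint (C5={rowan,willow}; C6={pine,hazel,maple}; C7={fir,larch,ash}; C8={beech,alder}).
Every remaining block overlaps one of these, and no 5 of the listed blocks are pairwise disjoint, so 4 is the maximum.

4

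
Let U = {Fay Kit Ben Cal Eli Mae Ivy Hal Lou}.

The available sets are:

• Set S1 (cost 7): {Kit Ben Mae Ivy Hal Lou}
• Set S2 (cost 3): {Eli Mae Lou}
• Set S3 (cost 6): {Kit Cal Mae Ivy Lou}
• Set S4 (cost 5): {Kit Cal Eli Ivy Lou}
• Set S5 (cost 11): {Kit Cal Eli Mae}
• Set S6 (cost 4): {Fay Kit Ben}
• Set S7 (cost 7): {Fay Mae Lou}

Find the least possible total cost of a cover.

16

S1, S4, S6 together cover every point (S1 ∪ S4 ∪ S6 = {Fay, Kit, Ben, Cal, Eli, Mae, Ivy, Hal, Lou}); total cost 7 + 5 + 4 = 16.
The greedy pick S2, S6, S4, S1 costs 19; no covering selection beats 16.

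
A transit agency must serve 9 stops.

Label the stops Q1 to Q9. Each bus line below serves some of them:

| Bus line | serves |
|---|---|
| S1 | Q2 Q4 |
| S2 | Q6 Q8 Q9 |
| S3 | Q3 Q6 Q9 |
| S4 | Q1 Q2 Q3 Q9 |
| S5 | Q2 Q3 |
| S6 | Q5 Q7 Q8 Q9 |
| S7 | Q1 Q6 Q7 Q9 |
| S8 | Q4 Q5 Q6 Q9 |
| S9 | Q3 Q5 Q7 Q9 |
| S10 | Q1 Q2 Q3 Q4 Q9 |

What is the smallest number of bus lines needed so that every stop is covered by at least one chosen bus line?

3

Take {S6, S8, S10}. Their union is {Q1, Q2, Q3, Q4, Q5, Q6, Q7, Q8, Q9}, which is all 9 stops.
No 2 of the 10 bus lines cover everything (all 45 combinations miss at least one stop), so 3 is optimal.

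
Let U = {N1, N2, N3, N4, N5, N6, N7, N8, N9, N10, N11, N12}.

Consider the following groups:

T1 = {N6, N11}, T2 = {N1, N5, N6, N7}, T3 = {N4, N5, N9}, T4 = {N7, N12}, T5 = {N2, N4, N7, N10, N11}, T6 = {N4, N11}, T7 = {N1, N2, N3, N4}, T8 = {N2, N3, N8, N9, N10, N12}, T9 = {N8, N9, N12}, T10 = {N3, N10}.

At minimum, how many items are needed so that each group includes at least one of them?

4

Take H = {N3, N5, N11, N12}. Each listed group contains at least one of these, so H is a hitting set of size 4.
The groups T2, T6, T9, T10 are pairwise disjoint, so any hitting set needs a separate item for each — at least 4. Hence 4 is optimal.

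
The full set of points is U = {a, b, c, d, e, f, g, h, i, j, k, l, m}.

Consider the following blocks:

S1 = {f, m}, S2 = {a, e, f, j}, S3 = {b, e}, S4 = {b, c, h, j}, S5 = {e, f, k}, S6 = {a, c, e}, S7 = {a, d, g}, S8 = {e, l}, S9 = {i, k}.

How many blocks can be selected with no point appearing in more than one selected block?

S1, S4, S7, S8, S9 are pairwise disjoint (S1={f,m}; S4={b,c,h,j}; S7={a,d,g}; S8={e,l}; S9={i,k}).
Every remaining block overlaps one of these, and no 6 of the listed blocks are pairwise disjoint, so 5 is the maximum.

5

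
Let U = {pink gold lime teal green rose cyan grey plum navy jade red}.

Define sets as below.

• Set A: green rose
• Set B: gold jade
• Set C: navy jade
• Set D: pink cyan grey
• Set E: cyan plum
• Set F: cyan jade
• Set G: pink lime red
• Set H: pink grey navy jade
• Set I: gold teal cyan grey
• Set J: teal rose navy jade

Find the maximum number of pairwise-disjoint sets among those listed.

4

A, B, E, G are pairwise disjoint (A={green,rose}; B={gold,jade}; E={cyan,plum}; G={pink,lime,red}).
Every remaining set overlaps one of these, and no 5 of the listed sets are pairwise disjoint, so 4 is the maximum.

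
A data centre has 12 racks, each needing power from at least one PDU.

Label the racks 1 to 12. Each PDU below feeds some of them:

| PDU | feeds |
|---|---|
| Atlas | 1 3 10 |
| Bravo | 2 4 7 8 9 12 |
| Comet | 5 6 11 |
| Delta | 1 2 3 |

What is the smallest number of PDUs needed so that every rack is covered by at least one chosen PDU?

Take {Atlas, Bravo, Comet}. Their union is {1, 2, 3, 4, 5, 6, 7, 8, 9, 10, 11, 12}, which is all 12 racks.
Only Bravo contains 4, so Bravo is forced; the remaining 6 racks need at least 2 more PDUs (each remaining PDU adds at most 3) — so at least 3 PDUs are needed, and 3 is optimal.

3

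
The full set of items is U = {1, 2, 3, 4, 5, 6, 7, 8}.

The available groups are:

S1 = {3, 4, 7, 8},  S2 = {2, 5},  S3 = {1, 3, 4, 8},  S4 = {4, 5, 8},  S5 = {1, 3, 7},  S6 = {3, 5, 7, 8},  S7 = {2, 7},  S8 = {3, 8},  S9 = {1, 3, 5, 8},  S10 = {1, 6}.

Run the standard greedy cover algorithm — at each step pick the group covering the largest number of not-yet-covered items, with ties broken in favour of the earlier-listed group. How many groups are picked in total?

3

Greedy: pick S1 (covers 4 new) → pick S2 (covers 2 new) → pick S10 (covers 2 new). Total picks: 3.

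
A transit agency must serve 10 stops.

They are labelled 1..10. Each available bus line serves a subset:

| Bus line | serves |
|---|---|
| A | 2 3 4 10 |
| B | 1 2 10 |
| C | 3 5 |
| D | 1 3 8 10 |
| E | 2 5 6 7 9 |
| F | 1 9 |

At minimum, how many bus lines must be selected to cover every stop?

A and D and E together: A ∪ D ∪ E = {1, 2, 3, 4, 5, 6, 7, 8, 9, 10} — every stop is covered.
Only A contains 4, so A is forced; the remaining 6 stops need at least 2 more bus lines (each remaining bus line adds at most 4) — so at least 3 bus lines are needed, and 3 is optimal.

3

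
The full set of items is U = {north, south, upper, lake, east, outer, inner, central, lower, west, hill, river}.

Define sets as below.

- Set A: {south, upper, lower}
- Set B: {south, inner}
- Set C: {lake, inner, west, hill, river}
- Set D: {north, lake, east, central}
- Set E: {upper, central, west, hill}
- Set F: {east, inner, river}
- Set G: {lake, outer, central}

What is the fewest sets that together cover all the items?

Take {A, C, D, G}. Their union is {north, south, upper, lake, east, outer, inner, central, lower, west, hill, river}, which is all 12 items.
Only G contains outer, so G is forced; the remaining 9 items need at least 3 more sets (each remaining set adds at most 4) — so at least 4 sets are needed, and 4 is optimal.

4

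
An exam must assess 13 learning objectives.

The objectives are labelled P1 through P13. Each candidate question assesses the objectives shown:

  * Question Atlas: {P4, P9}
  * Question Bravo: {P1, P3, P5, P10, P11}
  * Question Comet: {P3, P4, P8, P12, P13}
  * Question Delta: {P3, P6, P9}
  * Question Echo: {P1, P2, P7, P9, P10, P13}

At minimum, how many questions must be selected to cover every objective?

4

Take {Bravo, Comet, Delta, Echo}. Their union is {P1, P2, P3, P4, P5, P6, P7, P8, P9, P10, P11, P12, P13}, which is all 13 objectives.
No 3 of the 5 questions cover everything (all 10 combinations miss at least one objective), so 4 is optimal.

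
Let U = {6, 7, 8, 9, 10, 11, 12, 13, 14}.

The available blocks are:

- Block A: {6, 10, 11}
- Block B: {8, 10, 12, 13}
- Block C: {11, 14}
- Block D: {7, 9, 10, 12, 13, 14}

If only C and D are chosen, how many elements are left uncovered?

Union of C, D = {7, 9, 10, 11, 12, 13, 14}.
Not covered: 6, 8 — 2 elements.

2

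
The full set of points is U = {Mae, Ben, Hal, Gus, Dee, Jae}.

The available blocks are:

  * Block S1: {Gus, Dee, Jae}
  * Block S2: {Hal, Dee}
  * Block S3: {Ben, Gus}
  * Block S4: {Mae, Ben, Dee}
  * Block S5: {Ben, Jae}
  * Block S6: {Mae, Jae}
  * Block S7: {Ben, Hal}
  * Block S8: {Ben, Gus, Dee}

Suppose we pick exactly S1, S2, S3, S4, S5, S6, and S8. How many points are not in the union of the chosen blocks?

0

Union of S1, S2, S3, S4, S5, S6, S8 = {Mae, Ben, Hal, Gus, Dee, Jae} — that's every point, so 0 are uncovered.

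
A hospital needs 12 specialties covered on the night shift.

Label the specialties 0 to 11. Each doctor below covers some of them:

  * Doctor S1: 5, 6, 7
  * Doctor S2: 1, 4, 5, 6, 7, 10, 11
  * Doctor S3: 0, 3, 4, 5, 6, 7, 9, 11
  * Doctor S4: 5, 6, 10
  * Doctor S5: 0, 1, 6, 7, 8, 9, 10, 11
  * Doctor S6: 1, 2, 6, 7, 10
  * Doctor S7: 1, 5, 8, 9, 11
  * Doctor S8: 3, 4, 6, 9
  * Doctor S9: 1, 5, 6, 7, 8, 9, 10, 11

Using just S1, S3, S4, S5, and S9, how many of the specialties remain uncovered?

Union of S1, S3, S4, S5, S9 = {0, 1, 3, 4, 5, 6, 7, 8, 9, 10, 11}.
Not covered: 2 — 1 specialty.

1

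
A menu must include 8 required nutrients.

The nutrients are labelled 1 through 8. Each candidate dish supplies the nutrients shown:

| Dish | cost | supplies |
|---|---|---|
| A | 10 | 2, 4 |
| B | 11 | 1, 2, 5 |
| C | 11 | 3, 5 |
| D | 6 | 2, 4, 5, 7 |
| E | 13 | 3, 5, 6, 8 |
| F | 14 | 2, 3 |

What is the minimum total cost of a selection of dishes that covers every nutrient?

B, D, E together cover every nutrient (B ∪ D ∪ E = {1, 2, 3, 4, 5, 6, 7, 8}); total cost 11 + 6 + 13 = 30.
No covering selection has total cost below 30.

30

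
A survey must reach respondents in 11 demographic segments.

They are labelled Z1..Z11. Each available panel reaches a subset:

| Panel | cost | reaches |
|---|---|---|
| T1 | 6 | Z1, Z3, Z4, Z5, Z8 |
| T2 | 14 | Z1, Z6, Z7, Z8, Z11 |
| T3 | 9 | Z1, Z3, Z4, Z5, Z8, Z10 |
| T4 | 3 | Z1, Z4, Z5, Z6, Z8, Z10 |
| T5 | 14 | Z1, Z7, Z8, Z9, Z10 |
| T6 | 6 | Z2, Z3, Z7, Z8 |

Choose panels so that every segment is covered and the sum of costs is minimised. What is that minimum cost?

37

T2, T4, T5, T6 together cover every segment (T2 ∪ T4 ∪ T5 ∪ T6 = {Z1, Z2, Z3, Z4, Z5, Z6, Z7, Z8, Z9, Z10, Z11}); total cost 14 + 3 + 14 + 6 = 37.
No covering selection has total cost below 37.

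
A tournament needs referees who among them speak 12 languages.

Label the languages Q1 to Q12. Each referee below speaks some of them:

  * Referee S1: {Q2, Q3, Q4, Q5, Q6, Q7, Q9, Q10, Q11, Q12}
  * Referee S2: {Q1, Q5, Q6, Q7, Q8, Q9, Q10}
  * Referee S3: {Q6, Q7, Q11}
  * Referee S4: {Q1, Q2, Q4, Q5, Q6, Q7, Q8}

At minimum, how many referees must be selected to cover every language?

2

S1 and S2 together: S1 ∪ S2 = {Q1, Q2, Q3, Q4, Q5, Q6, Q7, Q8, Q9, Q10, Q11, Q12} — every language is covered.
No single referee has all 12 languages (the largest, S1, has 10), so 2 is optimal.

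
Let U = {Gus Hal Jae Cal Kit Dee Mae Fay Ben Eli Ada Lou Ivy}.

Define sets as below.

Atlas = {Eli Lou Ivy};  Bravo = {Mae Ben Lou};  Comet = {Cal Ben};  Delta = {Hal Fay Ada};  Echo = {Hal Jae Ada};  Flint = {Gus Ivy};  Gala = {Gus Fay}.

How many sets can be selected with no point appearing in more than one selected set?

Atlas, Comet, Echo, Gala are pairwise disjoint (Atlas={Eli,Lou,Ivy}; Comet={Cal,Ben}; Echo={Hal,Jae,Ada}; Gala={Gus,Fay}).
Every remaining set overlaps one of these, and no 5 of the listed sets are pairwise disjoint, so 4 is the maximum.

4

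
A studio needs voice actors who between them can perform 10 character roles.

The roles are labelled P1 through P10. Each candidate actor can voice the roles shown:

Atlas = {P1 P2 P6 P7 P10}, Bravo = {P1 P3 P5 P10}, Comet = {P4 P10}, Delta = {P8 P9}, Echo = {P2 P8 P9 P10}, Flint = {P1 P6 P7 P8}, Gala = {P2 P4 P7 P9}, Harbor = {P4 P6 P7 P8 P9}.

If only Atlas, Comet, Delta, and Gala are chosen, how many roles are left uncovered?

2

Union of Atlas, Comet, Delta, Gala = {P1, P2, P4, P6, P7, P8, P9, P10}.
Not covered: P3, P5 — 2 roles.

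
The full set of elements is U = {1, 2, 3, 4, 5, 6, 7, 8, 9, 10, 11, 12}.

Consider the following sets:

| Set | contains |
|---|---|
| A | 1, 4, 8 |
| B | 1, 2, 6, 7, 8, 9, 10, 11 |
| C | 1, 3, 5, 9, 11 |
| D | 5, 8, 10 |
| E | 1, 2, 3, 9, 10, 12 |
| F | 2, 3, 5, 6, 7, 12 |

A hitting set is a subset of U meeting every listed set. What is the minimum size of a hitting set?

H = {3, 8} meets every set (each contains at least one member of H), and |H| = 2.
The sets A, F are pairwise disjoint, so any hitting set needs a separate element for each — at least 2. Hence 2 is optimal.

2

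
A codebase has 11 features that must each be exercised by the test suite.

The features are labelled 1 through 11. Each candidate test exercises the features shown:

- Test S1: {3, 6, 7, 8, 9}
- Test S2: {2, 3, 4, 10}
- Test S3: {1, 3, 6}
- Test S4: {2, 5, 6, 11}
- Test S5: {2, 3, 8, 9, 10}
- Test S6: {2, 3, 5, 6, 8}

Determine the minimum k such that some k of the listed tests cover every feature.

Take {S1, S2, S3, S4}. Their union is {1, 2, 3, 4, 5, 6, 7, 8, 9, 10, 11}, which is all 11 features.
No 3 of the 6 tests cover everything (all 20 combinations miss at least one feature), so 4 is optimal.

4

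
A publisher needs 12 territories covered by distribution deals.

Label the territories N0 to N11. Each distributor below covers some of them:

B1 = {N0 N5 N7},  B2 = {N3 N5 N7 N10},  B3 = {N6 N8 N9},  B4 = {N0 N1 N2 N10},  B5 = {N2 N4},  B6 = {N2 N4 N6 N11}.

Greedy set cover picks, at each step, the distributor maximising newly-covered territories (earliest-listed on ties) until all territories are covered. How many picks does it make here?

4

Greedy: pick B2 (covers 4 new) → pick B6 (covers 4 new) → pick B3 (covers 2 new) → pick B4 (covers 2 new). Total picks: 4.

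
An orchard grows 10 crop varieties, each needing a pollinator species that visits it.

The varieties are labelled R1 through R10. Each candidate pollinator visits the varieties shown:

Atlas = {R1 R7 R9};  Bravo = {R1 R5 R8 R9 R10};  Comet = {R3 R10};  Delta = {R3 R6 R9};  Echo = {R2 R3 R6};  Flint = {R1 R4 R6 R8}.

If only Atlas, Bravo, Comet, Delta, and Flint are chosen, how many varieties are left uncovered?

Union of Atlas, Bravo, Comet, Delta, Flint = {R1, R3, R4, R5, R6, R7, R8, R9, R10}.
Not covered: R2 — 1 variety.

1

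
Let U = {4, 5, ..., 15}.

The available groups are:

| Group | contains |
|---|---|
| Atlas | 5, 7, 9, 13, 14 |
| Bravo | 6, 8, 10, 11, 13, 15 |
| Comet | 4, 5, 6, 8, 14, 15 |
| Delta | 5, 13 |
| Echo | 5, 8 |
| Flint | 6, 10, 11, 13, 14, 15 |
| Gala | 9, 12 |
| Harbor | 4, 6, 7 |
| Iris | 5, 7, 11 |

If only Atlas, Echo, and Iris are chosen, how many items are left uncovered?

5

Union of Atlas, Echo, Iris = {5, 7, 8, 9, 11, 13, 14}.
Not covered: 4, 6, 10, 12, 15 — 5 items.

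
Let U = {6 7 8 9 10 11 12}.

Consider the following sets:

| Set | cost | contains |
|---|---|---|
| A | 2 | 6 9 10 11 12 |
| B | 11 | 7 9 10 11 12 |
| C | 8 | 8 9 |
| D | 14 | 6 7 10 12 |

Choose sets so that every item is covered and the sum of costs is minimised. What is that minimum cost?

A, B, C together cover every item (A ∪ B ∪ C = {6, 7, 8, 9, 10, 11, 12}); total cost 2 + 11 + 8 = 21.
No covering selection has total cost below 21.

21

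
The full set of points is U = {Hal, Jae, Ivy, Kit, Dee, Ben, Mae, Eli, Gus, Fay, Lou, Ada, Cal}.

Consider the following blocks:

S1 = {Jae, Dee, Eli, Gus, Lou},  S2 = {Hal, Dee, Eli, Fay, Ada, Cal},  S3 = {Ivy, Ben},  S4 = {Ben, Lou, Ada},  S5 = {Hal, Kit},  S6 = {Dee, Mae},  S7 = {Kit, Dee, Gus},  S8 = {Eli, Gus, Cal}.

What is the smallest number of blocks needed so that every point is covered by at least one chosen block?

Take {S1, S2, S3, S6, S7}. Their union is {Hal, Jae, Ivy, Kit, Dee, Ben, Mae, Eli, Gus, Fay, Lou, Ada, Cal}, which is all 13 points.
No 4 of the 8 blocks cover everything (all 70 combinations miss at least one point), so 5 is optimal.

5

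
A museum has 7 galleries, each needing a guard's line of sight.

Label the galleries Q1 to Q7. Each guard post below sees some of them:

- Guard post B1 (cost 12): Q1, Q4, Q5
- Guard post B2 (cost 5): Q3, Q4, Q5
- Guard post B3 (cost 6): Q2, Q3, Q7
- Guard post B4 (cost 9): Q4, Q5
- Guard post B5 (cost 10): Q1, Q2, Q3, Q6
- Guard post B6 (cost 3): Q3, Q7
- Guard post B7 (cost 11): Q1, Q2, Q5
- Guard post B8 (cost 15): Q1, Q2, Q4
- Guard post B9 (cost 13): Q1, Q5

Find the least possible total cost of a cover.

18

B2, B5, B6 together cover every gallery (B2 ∪ B5 ∪ B6 = {Q1, Q2, Q3, Q4, Q5, Q6, Q7}); total cost 5 + 10 + 3 = 18.
No covering selection has total cost below 18.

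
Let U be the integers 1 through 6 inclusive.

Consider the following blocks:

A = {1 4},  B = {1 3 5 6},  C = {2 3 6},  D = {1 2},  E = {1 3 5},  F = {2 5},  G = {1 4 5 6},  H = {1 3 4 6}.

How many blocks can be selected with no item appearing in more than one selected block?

A, F are pairwise disjoint (A={1,4}; F={2,5}).
Every remaining block overlaps one of these, and no 3 of the listed blocks are pairwise disjoint, so 2 is the maximum.

2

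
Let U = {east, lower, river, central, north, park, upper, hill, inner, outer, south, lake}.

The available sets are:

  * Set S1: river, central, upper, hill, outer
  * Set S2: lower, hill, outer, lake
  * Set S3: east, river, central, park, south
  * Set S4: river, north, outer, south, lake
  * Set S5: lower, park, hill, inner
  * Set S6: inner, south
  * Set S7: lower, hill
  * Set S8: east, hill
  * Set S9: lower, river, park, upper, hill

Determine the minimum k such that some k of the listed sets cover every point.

4

Take {S1, S3, S4, S5}. Their union is {east, lower, river, central, north, park, upper, hill, inner, outer, south, lake}, which is all 12 points.
No 3 of the 9 sets cover everything (all 84 combinations miss at least one point), so 4 is optimal.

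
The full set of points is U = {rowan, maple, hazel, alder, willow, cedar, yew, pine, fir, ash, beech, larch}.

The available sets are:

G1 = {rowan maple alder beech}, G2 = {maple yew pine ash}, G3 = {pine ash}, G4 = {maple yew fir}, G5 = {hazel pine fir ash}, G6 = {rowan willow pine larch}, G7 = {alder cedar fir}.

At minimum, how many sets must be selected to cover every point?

5

G1, G4, G5, G6, and G7 cover everything between them: the union {rowan, maple, hazel, alder, willow, cedar, yew, pine, fir, ash, beech, larch} is all of U.
No 4 of the 7 sets cover everything (all 35 combinations miss at least one point), so 5 is optimal.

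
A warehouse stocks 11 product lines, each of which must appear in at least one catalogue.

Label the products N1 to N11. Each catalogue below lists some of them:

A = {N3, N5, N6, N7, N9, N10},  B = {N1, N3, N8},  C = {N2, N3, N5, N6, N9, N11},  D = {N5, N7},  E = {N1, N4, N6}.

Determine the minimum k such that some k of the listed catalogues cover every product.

4

Take {A, B, C, E}. Their union is {N1, N2, N3, N4, N5, N6, N7, N8, N9, N10, N11}, which is all 11 products.
Only C contains N2, so C is forced; the remaining 5 products need at least 3 more catalogues (each remaining catalogue adds at most 2) — so at least 4 catalogues are needed, and 4 is optimal.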